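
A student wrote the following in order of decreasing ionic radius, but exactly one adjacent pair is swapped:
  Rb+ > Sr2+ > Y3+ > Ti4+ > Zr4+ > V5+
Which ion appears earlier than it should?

Ti4+

Compare adjacent ions: same group and charge — period 4 sits above period 5, so Ti4+ is smaller — yet in this decreasing list Ti4+ sits before Zr4+. Nothing else is reversed, so Ti4+ should move one place to the right.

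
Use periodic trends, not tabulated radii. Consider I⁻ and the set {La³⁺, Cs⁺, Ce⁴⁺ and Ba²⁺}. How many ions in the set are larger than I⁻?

0

All of these have 54 electrons (isoelectronic). With the same electron cloud, the ion with the most protons pulls it in tightest. Nuclear charges: Ce⁴⁺ (Z=58), La³⁺ (Z=57), Ba²⁺ (Z=56), Cs⁺ (Z=55), I⁻ (Z=53). Highest Z is smallest.
Ordering all of them (including I⁻) by radius gives Ce⁴⁺ < La³⁺ < Ba²⁺ < Cs⁺ < I⁻. Count: 0.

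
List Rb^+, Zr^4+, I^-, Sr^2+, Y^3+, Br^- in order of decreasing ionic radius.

I^- > Br^- > Rb^+ > Sr^2+ > Y^3+ > Zr^4+

Electron counts and nuclear charges: Zr^4+: 36 e⁻, Z=40, Y^3+: 36 e⁻, Z=39, Sr^2+: 36 e⁻, Z=38, Rb^+: 36 e⁻, Z=37, Br^-: 36 e⁻, Z=35, I^-: 54 e⁻, Z=53. Zr^4+ < Y^3+ (isoelectronic, higher Z=40 is smaller); Y^3+ < Sr^2+ (isoelectronic, higher Z=39 is smaller); Sr^2+ < Rb^+ (both 36 e⁻, Z=38>37); Rb^+ < Br^- (both 36 e⁻, Z=37>35); Br^- < I^- (same group, period 4 vs 5).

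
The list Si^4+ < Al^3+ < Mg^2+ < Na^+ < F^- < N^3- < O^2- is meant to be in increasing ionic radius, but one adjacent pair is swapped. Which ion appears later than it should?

O^2-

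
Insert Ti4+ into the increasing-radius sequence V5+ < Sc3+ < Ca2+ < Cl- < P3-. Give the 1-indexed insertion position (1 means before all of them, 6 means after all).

2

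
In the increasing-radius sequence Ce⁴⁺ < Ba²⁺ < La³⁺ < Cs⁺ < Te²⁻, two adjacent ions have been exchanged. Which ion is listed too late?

Scanning neighbour by neighbour, only Ba²⁺/La³⁺ violates a trend: both have 54 electrons but Z(La)=57 > Z(Ba)=56, so La³⁺ should be the smaller of the two. That makes La³⁺ the one sitting a position late relative to where it belongs.

La³⁺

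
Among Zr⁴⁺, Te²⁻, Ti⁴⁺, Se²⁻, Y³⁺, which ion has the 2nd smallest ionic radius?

Electron counts and nuclear charges: Ti⁴⁺: 18 e⁻, Z=22, Zr⁴⁺: 36 e⁻, Z=40, Y³⁺: 36 e⁻, Z=39, Se²⁻: 36 e⁻, Z=34, Te²⁻: 54 e⁻, Z=52. Ti⁴⁺ < Zr⁴⁺ (same group, period 4 vs 5); Zr⁴⁺ < Y³⁺ (isoelectronic, higher Z=40 is smaller); Y³⁺ < Se²⁻ (both 36 e⁻, Z=39>34); Se²⁻ < Te²⁻ (same group, 1 shell fewer).
That gives Ti⁴⁺ < Zr⁴⁺ < Y³⁺ < Se²⁻ < Te²⁻. From the smallest end, number 2 is Zr⁴⁺.

Zr⁴⁺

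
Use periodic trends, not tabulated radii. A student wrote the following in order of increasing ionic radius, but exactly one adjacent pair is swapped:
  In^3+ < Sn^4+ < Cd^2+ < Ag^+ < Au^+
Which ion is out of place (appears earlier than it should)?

In^3+

Compare adjacent ions: they are isoelectronic (46 e⁻) and Sn has more protons than In (50 vs 49), making Sn^4+ smaller — yet in this increasing list In^3+ sits before Sn^4+. Nothing else is reversed, so In^3+ should move one place to the right.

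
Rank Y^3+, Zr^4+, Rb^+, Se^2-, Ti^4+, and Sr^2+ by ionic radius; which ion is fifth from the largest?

Tabulating Z and e⁻: Ti^4+: 18 e⁻, Z=22, Zr^4+: 36 e⁻, Z=40, Y^3+: 36 e⁻, Z=39, Sr^2+: 36 e⁻, Z=38, Rb^+: 36 e⁻, Z=37, Se^2-: 36 e⁻, Z=34. Ti^4+ < Zr^4+ (same group, period 4 vs 5); Zr^4+ < Y^3+ (isoelectronic, higher Z=40 is smaller); Y^3+ < Sr^2+ (isoelectronic, higher Z=39 is smaller); Sr^2+ < Rb^+ (isoelectronic, higher Z=38 is smaller); Rb^+ < Se^2- (isoelectronic, higher Z=37 is smaller).
Full ascending order: Ti^4+ < Zr^4+ < Y^3+ < Sr^2+ < Rb^+ < Se^2-. Counting from the largest, position 5 is Zr^4+.

Zr^4+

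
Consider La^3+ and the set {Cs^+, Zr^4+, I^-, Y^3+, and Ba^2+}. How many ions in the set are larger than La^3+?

3

Tabulating Z and e⁻: Zr^4+ has 36 e⁻ (Z=40), Y^3+ has 36 e⁻ (Z=39), La^3+ has 54 e⁻ (Z=57), Ba^2+ has 54 e⁻ (Z=56), Cs^+ has 54 e⁻ (Z=55), I^- has 54 e⁻ (Z=53). Zr^4+ < Y^3+ (isoelectronic, higher Z=40 is smaller); Y^3+ < La^3+ (same group, 1 shell fewer); La^3+ < Ba^2+ (both 54 e⁻, Z=57>56); Ba^2+ < Cs^+ (both 54 e⁻, Z=56>55); Cs^+ < I^- (both 54 e⁻, Z=55>53).
Ordering all of them (including La^3+) by radius gives Zr^4+ < Y^3+ < La^3+ < Ba^2+ < Cs^+ < I^-. Count: 3.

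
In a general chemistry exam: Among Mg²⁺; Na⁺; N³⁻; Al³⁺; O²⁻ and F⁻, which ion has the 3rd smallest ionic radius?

Na⁺

Isoelectronic series (10 e⁻ each). Size is set by nuclear charge: more protons means a smaller ion. Al³⁺ (Z=13), Mg²⁺ (Z=12), Na⁺ (Z=11), F⁻ (Z=9), O²⁻ (Z=8), N³⁻ (Z=7).
That gives Al³⁺ < Mg²⁺ < Na⁺ < F⁻ < O²⁻ < N³⁻. From the smallest end, number 3 is Na⁺.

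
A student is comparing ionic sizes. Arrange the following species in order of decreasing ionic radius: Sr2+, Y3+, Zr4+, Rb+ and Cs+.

Cs+ > Rb+ > Sr2+ > Y3+ > Zr4+

First list Z and electron count for each: Zr4+ (Z=40, 36 e⁻), Y3+ (Z=39, 36 e⁻), Sr2+ (Z=38, 36 e⁻), Rb+ (Z=37, 36 e⁻), Cs+ (Z=55, 54 e⁻). Zr4+ < Y3+ (both 36 e⁻, Z=40>39); Y3+ < Sr2+ (both 36 e⁻, Z=39>38); Sr2+ < Rb+ (isoelectronic, higher Z=38 is smaller); Rb+ < Cs+ (same group, 1 shell fewer).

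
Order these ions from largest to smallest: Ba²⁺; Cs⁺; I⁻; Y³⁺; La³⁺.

First list Z and electron count for each: Y³⁺ (Z=39, 36 e⁻), La³⁺ (Z=57, 54 e⁻), Ba²⁺ (Z=56, 54 e⁻), Cs⁺ (Z=55, 54 e⁻), I⁻ (Z=53, 54 e⁻). Y³⁺ < La³⁺ (same group, period 5 vs 6); La³⁺ < Ba²⁺ (both 54 e⁻, Z=57>56); Ba²⁺ < Cs⁺ (both 54 e⁻, Z=56>55); Cs⁺ < I⁻ (isoelectronic, higher Z=55 is smaller).

I⁻ > Cs⁺ > Ba²⁺ > La³⁺ > Y³⁺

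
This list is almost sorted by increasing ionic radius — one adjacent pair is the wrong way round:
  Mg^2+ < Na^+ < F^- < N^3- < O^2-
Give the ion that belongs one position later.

N^3-

Compare adjacent ions: O^2- and N^3- share 10 electrons; the higher nuclear charge on O (Z=8) contracts it more, so O^2- < N^3- — yet in this increasing list N^3- sits before O^2-. Nothing else is reversed, so N^3- should move one place to the right.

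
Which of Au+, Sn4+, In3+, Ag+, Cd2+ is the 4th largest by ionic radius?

Sn4+: 46 e⁻, Z=50, In3+: 46 e⁻, Z=49, Cd2+: 46 e⁻, Z=48, Ag+: 46 e⁻, Z=47, Au+: 78 e⁻, Z=79. Sn4+ < In3+ (isoelectronic, higher Z=50 is smaller); In3+ < Cd2+ (both 46 e⁻, Z=49>48); Cd2+ < Ag+ (isoelectronic, higher Z=48 is smaller); Ag+ < Au+ (same group, period 5 vs 6).
So the order is Sn4+ < In3+ < Cd2+ < Ag+ < Au+; the 4th-largest ion is In3+.

In3+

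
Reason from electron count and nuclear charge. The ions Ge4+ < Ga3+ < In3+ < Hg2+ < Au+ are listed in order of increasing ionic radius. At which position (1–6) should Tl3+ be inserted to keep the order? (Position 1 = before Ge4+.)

4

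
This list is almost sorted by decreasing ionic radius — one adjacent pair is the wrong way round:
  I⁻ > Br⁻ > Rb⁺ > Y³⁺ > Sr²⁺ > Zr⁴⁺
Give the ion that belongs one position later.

Y³⁺

Compare adjacent ions: they are isoelectronic (36 e⁻) and Y has more protons than Sr (39 vs 38), making Y³⁺ smaller — yet in this decreasing list Y³⁺ sits before Sr²⁺. Nothing else is reversed, so Y³⁺ should move one place to the right.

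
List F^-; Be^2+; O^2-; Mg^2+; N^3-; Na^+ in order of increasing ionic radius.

Work out protons and electrons: Be^2+ (Z=4, 2 e⁻), Mg^2+ (Z=12, 10 e⁻), Na^+ (Z=11, 10 e⁻), F^- (Z=9, 10 e⁻), O^2- (Z=8, 10 e⁻), N^3- (Z=7, 10 e⁻). Be^2+ < Mg^2+ (same group, 1 shell fewer); Mg^2+ < Na^+ (isoelectronic, higher Z=12 is smaller); Na^+ < F^- (isoelectronic, higher Z=11 is smaller); F^- < O^2- (isoelectronic, higher Z=9 is smaller); O^2- < N^3- (both 10 e⁻, Z=8>7).

Be^2+ < Mg^2+ < Na^+ < F^- < O^2- < N^3-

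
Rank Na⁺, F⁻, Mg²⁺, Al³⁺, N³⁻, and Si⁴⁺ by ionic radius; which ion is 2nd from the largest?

All of these have 10 electrons (isoelectronic). With the same electron cloud, the ion with the most protons pulls it in tightest. Nuclear charges: Si⁴⁺ (Z=14), Al³⁺ (Z=13), Mg²⁺ (Z=12), Na⁺ (Z=11), F⁻ (Z=9), N³⁻ (Z=7). Highest Z is smallest.
Ordering: Si⁴⁺ < Al³⁺ < Mg²⁺ < Na⁺ < F⁻ < N³⁻. The 2nd largest is F⁻.

F⁻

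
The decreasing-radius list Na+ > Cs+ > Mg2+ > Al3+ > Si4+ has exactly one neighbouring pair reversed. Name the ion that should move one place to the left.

Cs+

The pair Na+, Cs+ is the wrong way round — both in group 1 with the same charge; Na+ (period 3) has the smaller radius. All other adjacent pairs agree with periodic trends, so Cs+ is the misplaced ion.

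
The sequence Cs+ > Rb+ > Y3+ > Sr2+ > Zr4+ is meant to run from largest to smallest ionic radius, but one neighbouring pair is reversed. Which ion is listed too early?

The pair Y3+, Sr2+ is the wrong way round — they are isoelectronic (36 e⁻) and Y has more protons than Sr (39 vs 38), making Y3+ smaller. All other adjacent pairs agree with periodic trends, so Y3+ is the misplaced ion.

Y3+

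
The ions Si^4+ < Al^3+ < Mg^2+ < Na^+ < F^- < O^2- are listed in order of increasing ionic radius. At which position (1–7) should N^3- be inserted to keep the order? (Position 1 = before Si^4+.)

7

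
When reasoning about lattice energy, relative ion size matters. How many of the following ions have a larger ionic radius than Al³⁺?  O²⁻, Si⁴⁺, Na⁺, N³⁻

All of these have 10 electrons (isoelectronic). With the same electron cloud, the ion with the most protons pulls it in tightest. Nuclear charges: Si⁴⁺ (Z=14), Al³⁺ (Z=13), Na⁺ (Z=11), O²⁻ (Z=8), N³⁻ (Z=7). Highest Z is smallest.
Placing each against Al³⁺: smaller — Si⁴⁺; larger — Na⁺, O²⁻, N³⁻. That's 3.

3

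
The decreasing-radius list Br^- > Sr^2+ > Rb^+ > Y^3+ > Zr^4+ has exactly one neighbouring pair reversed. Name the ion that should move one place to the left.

Rb^+

Compare adjacent ions: Sr^2+ and Rb^+ share 36 electrons; the higher nuclear charge on Sr (Z=38) contracts it more, so Sr^2+ < Rb^+ — yet in this decreasing list Sr^2+ sits before Rb^+. Nothing else is reversed, so Rb^+ should move one place to the left.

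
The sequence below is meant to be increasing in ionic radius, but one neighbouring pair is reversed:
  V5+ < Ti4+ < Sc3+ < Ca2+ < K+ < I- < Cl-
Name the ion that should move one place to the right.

I-

Check each adjacent pair. I- and Cl- are reversed: same group and charge — period 3 sits above period 5, so Cl- is smaller. No other neighbouring pair contradicts the periodic trends, so I- is the ion listed too early.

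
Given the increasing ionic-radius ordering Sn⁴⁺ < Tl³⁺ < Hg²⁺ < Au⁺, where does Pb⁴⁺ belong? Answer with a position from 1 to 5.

2

Work out protons and electrons: Sn⁴⁺ has 46 e⁻ (Z=50), Pb⁴⁺ has 78 e⁻ (Z=82), Tl³⁺ has 78 e⁻ (Z=81), Hg²⁺ has 78 e⁻ (Z=80), Au⁺ has 78 e⁻ (Z=79). Sn⁴⁺ < Pb⁴⁺ (same group, period 5 vs 6); Pb⁴⁺ < Tl³⁺ (both 78 e⁻, Z=82>81); Tl³⁺ < Hg²⁺ (both 78 e⁻, Z=81>80); Hg²⁺ < Au⁺ (isoelectronic, higher Z=80 is smaller).
Putting Pb⁴⁺ in gives Sn⁴⁺ < Pb⁴⁺ < Tl³⁺ < Hg²⁺ < Au⁺; it lands at slot 2.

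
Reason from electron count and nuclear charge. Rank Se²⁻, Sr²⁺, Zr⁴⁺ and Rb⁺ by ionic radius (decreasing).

Se²⁻ > Rb⁺ > Sr²⁺ > Zr⁴⁺

All of these have 36 electrons (isoelectronic). With the same electron cloud, the ion with the most protons pulls it in tightest. Nuclear charges: Zr⁴⁺ (Z=40), Sr²⁺ (Z=38), Rb⁺ (Z=37), Se²⁻ (Z=34). Highest Z is smallest.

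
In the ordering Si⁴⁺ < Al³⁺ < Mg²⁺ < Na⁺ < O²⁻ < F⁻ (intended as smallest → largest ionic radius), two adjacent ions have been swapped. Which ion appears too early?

O²⁻

Scanning neighbour by neighbour, only O²⁻/F⁻ violates a trend: both have 10 electrons but Z(F)=9 > Z(O)=8, so F⁻ should be the smaller of the two. That makes O²⁻ the one sitting a position early relative to where it belongs.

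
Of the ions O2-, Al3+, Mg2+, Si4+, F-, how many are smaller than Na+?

3

All of these have 10 electrons (isoelectronic). With the same electron cloud, the ion with the most protons pulls it in tightest. Nuclear charges: Si4+ (Z=14), Al3+ (Z=13), Mg2+ (Z=12), Na+ (Z=11), F- (Z=9), O2- (Z=8). Highest Z is smallest.
Overall: Si4+ < Al3+ < Mg2+ < Na+ < F- < O2-. Na+ has 3 below it and 2 above. That's 3.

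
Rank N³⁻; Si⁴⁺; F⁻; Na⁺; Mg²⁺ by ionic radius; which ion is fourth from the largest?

Mg²⁺

Each ion has 10 electrons. The ranking follows nuclear charge in reverse — greater Z gives a smaller radius. Si⁴⁺ (Z=14), Mg²⁺ (Z=12), Na⁺ (Z=11), F⁻ (Z=9), N³⁻ (Z=7).
Ordering: Si⁴⁺ < Mg²⁺ < Na⁺ < F⁻ < N³⁻. The fourth largest is Mg²⁺.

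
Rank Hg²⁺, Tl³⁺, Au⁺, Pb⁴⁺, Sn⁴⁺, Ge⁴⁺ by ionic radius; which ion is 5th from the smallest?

Work out protons and electrons: Ge⁴⁺ has 28 e⁻ (Z=32), Sn⁴⁺ has 46 e⁻ (Z=50), Pb⁴⁺ has 78 e⁻ (Z=82), Tl³⁺ has 78 e⁻ (Z=81), Hg²⁺ has 78 e⁻ (Z=80), Au⁺ has 78 e⁻ (Z=79). Ge⁴⁺ < Sn⁴⁺ (same group, period 4 vs 5); Sn⁴⁺ < Pb⁴⁺ (same group, period 5 vs 6); Pb⁴⁺ < Tl³⁺ (both 78 e⁻, Z=82>81); Tl³⁺ < Hg²⁺ (both 78 e⁻, Z=81>80); Hg²⁺ < Au⁺ (both 78 e⁻, Z=80>79).
So the order is Ge⁴⁺ < Sn⁴⁺ < Pb⁴⁺ < Tl³⁺ < Hg²⁺ < Au⁺; the 5th-smallest ion is Hg²⁺.

Hg²⁺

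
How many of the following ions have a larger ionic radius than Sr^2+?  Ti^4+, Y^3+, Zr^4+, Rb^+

1

Ti^4+ has 18 e⁻ (Z=22), Zr^4+ has 36 e⁻ (Z=40), Y^3+ has 36 e⁻ (Z=39), Sr^2+ has 36 e⁻ (Z=38), Rb^+ has 36 e⁻ (Z=37). Ti^4+ < Zr^4+ (same group, 1 shell fewer); Zr^4+ < Y^3+ (isoelectronic, higher Z=40 is smaller); Y^3+ < Sr^2+ (isoelectronic, higher Z=39 is smaller); Sr^2+ < Rb^+ (isoelectronic, higher Z=38 is smaller).
Relative to Sr^2+, the ions that are larger are Rb^+. That's 1.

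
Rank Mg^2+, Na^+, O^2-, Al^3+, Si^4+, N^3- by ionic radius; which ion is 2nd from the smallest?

Isoelectronic series (10 e⁻ each). Size is set by nuclear charge: more protons means a smaller ion. Si^4+ (Z=14), Al^3+ (Z=13), Mg^2+ (Z=12), Na^+ (Z=11), O^2- (Z=8), N^3- (Z=7).
Full ascending order: Si^4+ < Al^3+ < Mg^2+ < Na^+ < O^2- < N^3-. Counting from the smallest, position 2 is Al^3+.

Al^3+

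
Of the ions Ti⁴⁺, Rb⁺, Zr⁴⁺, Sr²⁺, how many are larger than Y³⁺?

2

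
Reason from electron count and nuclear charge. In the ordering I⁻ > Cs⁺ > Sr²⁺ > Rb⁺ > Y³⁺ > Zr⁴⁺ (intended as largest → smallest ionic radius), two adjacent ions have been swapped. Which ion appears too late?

The pair Sr²⁺, Rb⁺ is the wrong way round — they are isoelectronic (36 e⁻) and Sr has more protons than Rb (38 vs 37), making Sr²⁺ smaller. All other adjacent pairs agree with periodic trends, so Rb⁺ is the misplaced ion.

Rb⁺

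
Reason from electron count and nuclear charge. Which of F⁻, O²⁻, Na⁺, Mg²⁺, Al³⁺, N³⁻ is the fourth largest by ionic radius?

Na⁺

Isoelectronic series (10 e⁻ each). Size is set by nuclear charge: more protons means a smaller ion. Al³⁺ (Z=13), Mg²⁺ (Z=12), Na⁺ (Z=11), F⁻ (Z=9), O²⁻ (Z=8), N³⁻ (Z=7).
Full ascending order: Al³⁺ < Mg²⁺ < Na⁺ < F⁻ < O²⁻ < N³⁻. Counting from the largest, position 4 is Na⁺.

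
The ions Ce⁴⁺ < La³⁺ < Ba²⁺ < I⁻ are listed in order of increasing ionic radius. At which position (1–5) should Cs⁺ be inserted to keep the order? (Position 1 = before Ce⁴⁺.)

4

Each ion has 54 electrons. The ranking follows nuclear charge in reverse — greater Z gives a smaller radius. Ce⁴⁺ (Z=58), La³⁺ (Z=57), Ba²⁺ (Z=56), Cs⁺ (Z=55), I⁻ (Z=53).
Merged order: Ce⁴⁺ < La³⁺ < Ba²⁺ < Cs⁺ < I⁻ — Cs⁺ is number 4.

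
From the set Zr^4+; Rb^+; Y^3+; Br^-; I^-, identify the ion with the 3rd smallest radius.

Rb^+

Tabulating Z and e⁻: Zr^4+: 36 e⁻, Z=40, Y^3+: 36 e⁻, Z=39, Rb^+: 36 e⁻, Z=37, Br^-: 36 e⁻, Z=35, I^-: 54 e⁻, Z=53. Zr^4+ < Y^3+ (isoelectronic, higher Z=40 is smaller); Y^3+ < Rb^+ (isoelectronic, higher Z=39 is smaller); Rb^+ < Br^- (isoelectronic, higher Z=37 is smaller); Br^- < I^- (same group, 1 shell fewer).
Ordering: Zr^4+ < Y^3+ < Rb^+ < Br^- < I^-. The 3rd smallest is Rb^+.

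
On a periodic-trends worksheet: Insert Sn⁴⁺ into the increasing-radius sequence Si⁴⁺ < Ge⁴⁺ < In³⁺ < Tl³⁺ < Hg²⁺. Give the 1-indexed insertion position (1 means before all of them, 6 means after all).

3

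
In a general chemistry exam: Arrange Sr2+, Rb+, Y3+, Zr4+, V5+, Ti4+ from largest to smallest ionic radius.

Rb+ > Sr2+ > Y3+ > Zr4+ > Ti4+ > V5+

Work out protons and electrons: V5+ has 18 e⁻ (Z=23), Ti4+ has 18 e⁻ (Z=22), Zr4+ has 36 e⁻ (Z=40), Y3+ has 36 e⁻ (Z=39), Sr2+ has 36 e⁻ (Z=38), Rb+ has 36 e⁻ (Z=37). V5+ < Ti4+ (both 18 e⁻, Z=23>22); Ti4+ < Zr4+ (same group, period 4 vs 5); Zr4+ < Y3+ (isoelectronic, higher Z=40 is smaller); Y3+ < Sr2+ (both 36 e⁻, Z=39>38); Sr2+ < Rb+ (isoelectronic, higher Z=38 is smaller).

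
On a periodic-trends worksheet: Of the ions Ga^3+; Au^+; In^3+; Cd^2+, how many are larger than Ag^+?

1

Tabulating Z and e⁻: Ga^3+ has 28 e⁻ (Z=31), In^3+ has 46 e⁻ (Z=49), Cd^2+ has 46 e⁻ (Z=48), Ag^+ has 46 e⁻ (Z=47), Au^+ has 78 e⁻ (Z=79). Ga^3+ < In^3+ (same group, period 4 vs 5); In^3+ < Cd^2+ (isoelectronic, higher Z=49 is smaller); Cd^2+ < Ag^+ (both 46 e⁻, Z=48>47); Ag^+ < Au^+ (same group, period 5 vs 6).
Placing each against Ag^+: smaller — Ga^3+, In^3+, Cd^2+; larger — Au^+. So 1 is larger.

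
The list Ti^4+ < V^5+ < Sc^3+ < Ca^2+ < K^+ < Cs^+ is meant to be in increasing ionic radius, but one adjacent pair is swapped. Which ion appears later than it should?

V^5+

Check each adjacent pair. Ti^4+ and V^5+ are reversed: both have 18 electrons but Z(V)=23 > Z(Ti)=22, so V^5+ should be the smaller of the two. No other neighbouring pair contradicts the periodic trends, so V^5+ is the ion listed too late.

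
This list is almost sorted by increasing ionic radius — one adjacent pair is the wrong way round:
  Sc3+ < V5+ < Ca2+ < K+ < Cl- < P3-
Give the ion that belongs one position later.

Scanning neighbour by neighbour, only Sc3+/V5+ violates a trend: both have 18 electrons but Z(V)=23 > Z(Sc)=21, so V5+ should be the smaller of the two. That makes Sc3+ the one sitting a position early relative to where it belongs.

Sc3+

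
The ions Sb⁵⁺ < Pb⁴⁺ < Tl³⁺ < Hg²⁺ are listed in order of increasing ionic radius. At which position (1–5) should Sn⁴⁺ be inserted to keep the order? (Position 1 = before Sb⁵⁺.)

Sb⁵⁺ has 46 e⁻ (Z=51), Sn⁴⁺ has 46 e⁻ (Z=50), Pb⁴⁺ has 78 e⁻ (Z=82), Tl³⁺ has 78 e⁻ (Z=81), Hg²⁺ has 78 e⁻ (Z=80). Sb⁵⁺ < Sn⁴⁺ (isoelectronic, higher Z=51 is smaller); Sn⁴⁺ < Pb⁴⁺ (same group, period 5 vs 6); Pb⁴⁺ < Tl³⁺ (isoelectronic, higher Z=82 is smaller); Tl³⁺ < Hg²⁺ (both 78 e⁻, Z=81>80).
Merged order: Sb⁵⁺ < Sn⁴⁺ < Pb⁴⁺ < Tl³⁺ < Hg²⁺ — Sn⁴⁺ is number 2.

2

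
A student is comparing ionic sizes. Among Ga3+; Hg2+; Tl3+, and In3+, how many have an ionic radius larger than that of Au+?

0

Tabulating Z and e⁻: Ga3+: 28 e⁻, Z=31, In3+: 46 e⁻, Z=49, Tl3+: 78 e⁻, Z=81, Hg2+: 78 e⁻, Z=80, Au+: 78 e⁻, Z=79. Ga3+ < In3+ (same group, period 4 vs 5); In3+ < Tl3+ (same group, period 5 vs 6); Tl3+ < Hg2+ (isoelectronic, higher Z=81 is smaller); Hg2+ < Au+ (both 78 e⁻, Z=80>79).
Placing each against Au+: smaller — Ga3+, In3+, Tl3+, Hg2+; larger — none. Count: 0.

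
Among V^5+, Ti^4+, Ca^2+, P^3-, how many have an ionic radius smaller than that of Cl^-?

All of these have 18 electrons (isoelectronic). With the same electron cloud, the ion with the most protons pulls it in tightest. Nuclear charges: V^5+ (Z=23), Ti^4+ (Z=22), Ca^2+ (Z=20), Cl^- (Z=17), P^3- (Z=15). Highest Z is smallest.
Overall: V^5+ < Ti^4+ < Ca^2+ < Cl^- < P^3-. Cl^- has 3 below it and 1 above. So 3 are smaller.

3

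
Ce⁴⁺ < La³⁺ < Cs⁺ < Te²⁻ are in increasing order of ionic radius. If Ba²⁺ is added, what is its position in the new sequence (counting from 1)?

3

These species are isoelectronic with 54 electrons. The only difference is the number of protons: Ce⁴⁺ (Z=58), La³⁺ (Z=57), Ba²⁺ (Z=56), Cs⁺ (Z=55), Te²⁻ (Z=52). The strongest nuclear pull (Ce⁴⁺) gives the smallest ion.
Merged order: Ce⁴⁺ < La³⁺ < Ba²⁺ < Cs⁺ < Te²⁻ — Ba²⁺ is number 3.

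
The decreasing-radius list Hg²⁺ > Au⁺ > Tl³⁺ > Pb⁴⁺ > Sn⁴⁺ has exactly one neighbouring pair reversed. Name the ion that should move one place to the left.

Scanning neighbour by neighbour, only Hg²⁺/Au⁺ violates a trend: they are isoelectronic (78 e⁻) and Hg has more protons than Au (80 vs 79), making Hg²⁺ smaller. That makes Au⁺ the one sitting a position late relative to where it belongs.

Au⁺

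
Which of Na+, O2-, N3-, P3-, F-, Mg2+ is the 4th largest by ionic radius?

F-

Tabulating Z and e⁻: Mg2+ has 10 e⁻ (Z=12), Na+ has 10 e⁻ (Z=11), F- has 10 e⁻ (Z=9), O2- has 10 e⁻ (Z=8), N3- has 10 e⁻ (Z=7), P3- has 18 e⁻ (Z=15). Mg2+ < Na+ (isoelectronic, higher Z=12 is smaller); Na+ < F- (both 10 e⁻, Z=11>9); F- < O2- (both 10 e⁻, Z=9>8); O2- < N3- (isoelectronic, higher Z=8 is smaller); N3- < P3- (same group, 1 shell fewer).
Full ascending order: Mg2+ < Na+ < F- < O2- < N3- < P3-. Counting from the largest, position 4 is F-.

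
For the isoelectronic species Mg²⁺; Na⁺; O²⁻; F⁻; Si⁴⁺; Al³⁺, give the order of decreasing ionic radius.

Isoelectronic series (10 e⁻ each). Size is set by nuclear charge: more protons means a smaller ion. Si⁴⁺ (Z=14), Al³⁺ (Z=13), Mg²⁺ (Z=12), Na⁺ (Z=11), F⁻ (Z=9), O²⁻ (Z=8).

O²⁻ > F⁻ > Na⁺ > Mg²⁺ > Al³⁺ > Si⁴⁺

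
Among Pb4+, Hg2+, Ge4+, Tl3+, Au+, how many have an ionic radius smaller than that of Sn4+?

First list Z and electron count for each: Ge4+ has 28 e⁻ (Z=32), Sn4+ has 46 e⁻ (Z=50), Pb4+ has 78 e⁻ (Z=82), Tl3+ has 78 e⁻ (Z=81), Hg2+ has 78 e⁻ (Z=80), Au+ has 78 e⁻ (Z=79). Ge4+ < Sn4+ (same group, period 4 vs 5); Sn4+ < Pb4+ (same group, period 5 vs 6); Pb4+ < Tl3+ (both 78 e⁻, Z=82>81); Tl3+ < Hg2+ (isoelectronic, higher Z=81 is smaller); Hg2+ < Au+ (isoelectronic, higher Z=80 is smaller).
Placing each against Sn4+: smaller — Ge4+; larger — Pb4+, Tl3+, Hg2+, Au+. That's 1.

1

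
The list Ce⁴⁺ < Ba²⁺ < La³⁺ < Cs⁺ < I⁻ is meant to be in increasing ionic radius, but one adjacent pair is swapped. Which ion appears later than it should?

La³⁺

The pair Ba²⁺, La³⁺ is the wrong way round — they are isoelectronic (54 e⁻) and La has more protons than Ba (57 vs 56), making La³⁺ smaller. All other adjacent pairs agree with periodic trends, so La³⁺ is the misplaced ion.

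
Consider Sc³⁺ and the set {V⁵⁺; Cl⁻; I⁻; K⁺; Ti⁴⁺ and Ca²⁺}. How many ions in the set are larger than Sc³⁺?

4

Tabulating Z and e⁻: V⁵⁺: 18 e⁻, Z=23, Ti⁴⁺: 18 e⁻, Z=22, Sc³⁺: 18 e⁻, Z=21, Ca²⁺: 18 e⁻, Z=20, K⁺: 18 e⁻, Z=19, Cl⁻: 18 e⁻, Z=17, I⁻: 54 e⁻, Z=53. V⁵⁺ < Ti⁴⁺ (isoelectronic, higher Z=23 is smaller); Ti⁴⁺ < Sc³⁺ (isoelectronic, higher Z=22 is smaller); Sc³⁺ < Ca²⁺ (both 18 e⁻, Z=21>20); Ca²⁺ < K⁺ (both 18 e⁻, Z=20>19); K⁺ < Cl⁻ (both 18 e⁻, Z=19>17); Cl⁻ < I⁻ (same group, period 3 vs 5).
Relative to Sc³⁺, the ions that are larger are Ca²⁺, K⁺, Cl⁻, I⁻. That's 4.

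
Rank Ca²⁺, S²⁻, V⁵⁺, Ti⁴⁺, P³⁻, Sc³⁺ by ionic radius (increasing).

V⁵⁺ < Ti⁴⁺ < Sc³⁺ < Ca²⁺ < S²⁻ < P³⁻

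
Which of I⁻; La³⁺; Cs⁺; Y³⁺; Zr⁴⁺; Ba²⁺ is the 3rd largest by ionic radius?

Tabulating Z and e⁻: Zr⁴⁺: 36 e⁻, Z=40, Y³⁺: 36 e⁻, Z=39, La³⁺: 54 e⁻, Z=57, Ba²⁺: 54 e⁻, Z=56, Cs⁺: 54 e⁻, Z=55, I⁻: 54 e⁻, Z=53. Zr⁴⁺ < Y³⁺ (both 36 e⁻, Z=40>39); Y³⁺ < La³⁺ (same group, 1 shell fewer); La³⁺ < Ba²⁺ (both 54 e⁻, Z=57>56); Ba²⁺ < Cs⁺ (both 54 e⁻, Z=56>55); Cs⁺ < I⁻ (isoelectronic, higher Z=55 is smaller).
So the order is Zr⁴⁺ < Y³⁺ < La³⁺ < Ba²⁺ < Cs⁺ < I⁻; the 3rd-largest ion is Ba²⁺.

Ba²⁺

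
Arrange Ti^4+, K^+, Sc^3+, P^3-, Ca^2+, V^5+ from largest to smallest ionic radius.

These species are isoelectronic with 18 electrons. The only difference is the number of protons: V^5+ (Z=23), Ti^4+ (Z=22), Sc^3+ (Z=21), Ca^2+ (Z=20), K^+ (Z=19), P^3- (Z=15). The strongest nuclear pull (V^5+) gives the smallest ion.

P^3- > K^+ > Ca^2+ > Sc^3+ > Ti^4+ > V^5+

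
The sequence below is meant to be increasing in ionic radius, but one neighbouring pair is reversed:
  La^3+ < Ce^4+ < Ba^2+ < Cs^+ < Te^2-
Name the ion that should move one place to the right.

The pair La^3+, Ce^4+ is the wrong way round — both have 54 electrons but Z(Ce)=58 > Z(La)=57, so Ce^4+ should be the smaller of the two. All other adjacent pairs agree with periodic trends, so La^3+ is the misplaced ion.

La^3+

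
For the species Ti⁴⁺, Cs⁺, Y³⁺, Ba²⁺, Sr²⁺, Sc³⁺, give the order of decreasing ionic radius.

Cs⁺ > Ba²⁺ > Sr²⁺ > Y³⁺ > Sc³⁺ > Ti⁴⁺

First list Z and electron count for each: Ti⁴⁺ has 18 e⁻ (Z=22), Sc³⁺ has 18 e⁻ (Z=21), Y³⁺ has 36 e⁻ (Z=39), Sr²⁺ has 36 e⁻ (Z=38), Ba²⁺ has 54 e⁻ (Z=56), Cs⁺ has 54 e⁻ (Z=55). Ti⁴⁺ < Sc³⁺ (isoelectronic, higher Z=22 is smaller); Sc³⁺ < Y³⁺ (same group, period 4 vs 5); Y³⁺ < Sr²⁺ (isoelectronic, higher Z=39 is smaller); Sr²⁺ < Ba²⁺ (same group, period 5 vs 6); Ba²⁺ < Cs⁺ (both 54 e⁻, Z=56>55).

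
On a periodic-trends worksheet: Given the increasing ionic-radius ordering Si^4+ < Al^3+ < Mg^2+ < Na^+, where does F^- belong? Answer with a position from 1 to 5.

5

Isoelectronic series (10 e⁻ each). Size is set by nuclear charge: more protons means a smaller ion. Si^4+ (Z=14), Al^3+ (Z=13), Mg^2+ (Z=12), Na^+ (Z=11), F^- (Z=9).
The complete sequence is Si^4+ < Al^3+ < Mg^2+ < Na^+ < F^-. F^- sits at position 5.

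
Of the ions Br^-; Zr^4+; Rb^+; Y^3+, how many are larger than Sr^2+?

These species are isoelectronic with 36 electrons. The only difference is the number of protons: Zr^4+ (Z=40), Y^3+ (Z=39), Sr^2+ (Z=38), Rb^+ (Z=37), Br^- (Z=35). The strongest nuclear pull (Zr^4+) gives the smallest ion.
Placing each against Sr^2+: smaller — Zr^4+, Y^3+; larger — Rb^+, Br^-. That's 2.

2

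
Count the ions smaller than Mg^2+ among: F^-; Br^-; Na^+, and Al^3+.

Work out protons and electrons: Al^3+ (Z=13, 10 e⁻), Mg^2+ (Z=12, 10 e⁻), Na^+ (Z=11, 10 e⁻), F^- (Z=9, 10 e⁻), Br^- (Z=35, 36 e⁻). Al^3+ < Mg^2+ (isoelectronic, higher Z=13 is smaller); Mg^2+ < Na^+ (isoelectronic, higher Z=12 is smaller); Na^+ < F^- (isoelectronic, higher Z=11 is smaller); F^- < Br^- (same group, period 2 vs 4).
Ordering all of them (including Mg^2+) by radius gives Al^3+ < Mg^2+ < Na^+ < F^- < Br^-. Count: 1.

1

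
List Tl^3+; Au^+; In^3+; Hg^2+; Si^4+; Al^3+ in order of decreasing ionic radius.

Au^+ > Hg^2+ > Tl^3+ > In^3+ > Al^3+ > Si^4+

First list Z and electron count for each: Si^4+ (Z=14, 10 e⁻), Al^3+ (Z=13, 10 e⁻), In^3+ (Z=49, 46 e⁻), Tl^3+ (Z=81, 78 e⁻), Hg^2+ (Z=80, 78 e⁻), Au^+ (Z=79, 78 e⁻). Si^4+ < Al^3+ (isoelectronic, higher Z=14 is smaller); Al^3+ < In^3+ (same group, 2 shells fewer); In^3+ < Tl^3+ (same group, period 5 vs 6); Tl^3+ < Hg^2+ (isoelectronic, higher Z=81 is smaller); Hg^2+ < Au^+ (isoelectronic, higher Z=80 is smaller).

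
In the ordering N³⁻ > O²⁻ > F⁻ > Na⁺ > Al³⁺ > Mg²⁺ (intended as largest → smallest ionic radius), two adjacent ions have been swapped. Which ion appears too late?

Check each adjacent pair. Al³⁺ and Mg²⁺ are reversed: Al³⁺ and Mg²⁺ share 10 electrons; the higher nuclear charge on Al (Z=13) contracts it more, so Al³⁺ < Mg²⁺. No other neighbouring pair contradicts the periodic trends, so Mg²⁺ is the ion listed too late.

Mg²⁺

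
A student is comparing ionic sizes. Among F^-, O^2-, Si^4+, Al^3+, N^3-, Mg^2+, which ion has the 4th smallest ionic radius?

All of these have 10 electrons (isoelectronic). With the same electron cloud, the ion with the most protons pulls it in tightest. Nuclear charges: Si^4+ (Z=14), Al^3+ (Z=13), Mg^2+ (Z=12), F^- (Z=9), O^2- (Z=8), N^3- (Z=7). Highest Z is smallest.
Ordering: Si^4+ < Al^3+ < Mg^2+ < F^- < O^2- < N^3-. The 4th smallest is F^-.

F^-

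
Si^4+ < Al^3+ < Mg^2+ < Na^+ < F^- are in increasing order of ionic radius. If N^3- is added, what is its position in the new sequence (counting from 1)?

6

These species are isoelectronic with 10 electrons. The only difference is the number of protons: Si^4+ (Z=14), Al^3+ (Z=13), Mg^2+ (Z=12), Na^+ (Z=11), F^- (Z=9), N^3- (Z=7). The strongest nuclear pull (Si^4+) gives the smallest ion.
With N^3- included the full order is Si^4+ < Al^3+ < Mg^2+ < Na^+ < F^- < N^3-, so it takes position 6.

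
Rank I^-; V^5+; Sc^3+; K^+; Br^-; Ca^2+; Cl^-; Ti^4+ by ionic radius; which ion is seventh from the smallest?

V^5+ has 18 e⁻ (Z=23), Ti^4+ has 18 e⁻ (Z=22), Sc^3+ has 18 e⁻ (Z=21), Ca^2+ has 18 e⁻ (Z=20), K^+ has 18 e⁻ (Z=19), Cl^- has 18 e⁻ (Z=17), Br^- has 36 e⁻ (Z=35), I^- has 54 e⁻ (Z=53). V^5+ < Ti^4+ (isoelectronic, higher Z=23 is smaller); Ti^4+ < Sc^3+ (isoelectronic, higher Z=22 is smaller); Sc^3+ < Ca^2+ (isoelectronic, higher Z=21 is smaller); Ca^2+ < K^+ (both 18 e⁻, Z=20>19); K^+ < Cl^- (both 18 e⁻, Z=19>17); Cl^- < Br^- (same group, period 3 vs 4); Br^- < I^- (same group, period 4 vs 5).
That gives V^5+ < Ti^4+ < Sc^3+ < Ca^2+ < K^+ < Cl^- < Br^- < I^-. From the smallest end, number 7 is Br^-.

Br^-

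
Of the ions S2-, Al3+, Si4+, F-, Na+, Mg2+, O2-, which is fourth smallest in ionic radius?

Si4+: 10 e⁻, Z=14, Al3+: 10 e⁻, Z=13, Mg2+: 10 e⁻, Z=12, Na+: 10 e⁻, Z=11, F-: 10 e⁻, Z=9, O2-: 10 e⁻, Z=8, S2-: 18 e⁻, Z=16. Si4+ < Al3+ (isoelectronic, higher Z=14 is smaller); Al3+ < Mg2+ (isoelectronic, higher Z=13 is smaller); Mg2+ < Na+ (isoelectronic, higher Z=12 is smaller); Na+ < F- (isoelectronic, higher Z=11 is smaller); F- < O2- (isoelectronic, higher Z=9 is smaller); O2- < S2- (same group, 1 shell fewer).
Full ascending order: Si4+ < Al3+ < Mg2+ < Na+ < F- < O2- < S2-. Counting from the smallest, position 4 is Na+.

Na+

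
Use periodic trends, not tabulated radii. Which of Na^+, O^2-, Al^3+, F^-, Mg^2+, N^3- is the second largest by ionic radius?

Isoelectronic series (10 e⁻ each). Size is set by nuclear charge: more protons means a smaller ion. Al^3+ (Z=13), Mg^2+ (Z=12), Na^+ (Z=11), F^- (Z=9), O^2- (Z=8), N^3- (Z=7).
So the order is Al^3+ < Mg^2+ < Na^+ < F^- < O^2- < N^3-; the 2nd-largest ion is O^2-.

O^2-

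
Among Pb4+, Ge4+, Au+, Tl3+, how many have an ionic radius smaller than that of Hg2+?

Tabulating Z and e⁻: Ge4+: 28 e⁻, Z=32, Pb4+: 78 e⁻, Z=82, Tl3+: 78 e⁻, Z=81, Hg2+: 78 e⁻, Z=80, Au+: 78 e⁻, Z=79. Ge4+ < Pb4+ (same group, 2 shells fewer); Pb4+ < Tl3+ (both 78 e⁻, Z=82>81); Tl3+ < Hg2+ (both 78 e⁻, Z=81>80); Hg2+ < Au+ (isoelectronic, higher Z=80 is smaller).
Ordering all of them (including Hg2+) by radius gives Ge4+ < Pb4+ < Tl3+ < Hg2+ < Au+. Count: 3.

3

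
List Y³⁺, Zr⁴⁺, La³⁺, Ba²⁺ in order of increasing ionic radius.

Zr⁴⁺ (Z=40, 36 e⁻), Y³⁺ (Z=39, 36 e⁻), La³⁺ (Z=57, 54 e⁻), Ba²⁺ (Z=56, 54 e⁻). Zr⁴⁺ < Y³⁺ (both 36 e⁻, Z=40>39); Y³⁺ < La³⁺ (same group, 1 shell fewer); La³⁺ < Ba²⁺ (isoelectronic, higher Z=57 is smaller).

Zr⁴⁺ < Y³⁺ < La³⁺ < Ba²⁺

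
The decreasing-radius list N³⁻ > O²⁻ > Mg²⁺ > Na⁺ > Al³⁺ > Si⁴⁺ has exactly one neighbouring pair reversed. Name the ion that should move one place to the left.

The pair Mg²⁺, Na⁺ is the wrong way round — they are isoelectronic (10 e⁻) and Mg has more protons than Na (12 vs 11), making Mg²⁺ smaller. All other adjacent pairs agree with periodic trends, so Na⁺ is the misplaced ion.

Na⁺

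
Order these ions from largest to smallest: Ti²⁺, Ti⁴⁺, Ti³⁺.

Ti²⁺ > Ti³⁺ > Ti⁴⁺

Same element, different charge: the more highly charged cation has fewer electrons and a greater effective nuclear charge per electron, making Ti⁴⁺ the smallest.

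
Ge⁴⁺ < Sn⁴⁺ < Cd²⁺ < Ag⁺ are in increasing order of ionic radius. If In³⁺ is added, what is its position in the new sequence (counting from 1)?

Work out protons and electrons: Ge⁴⁺ has 28 e⁻ (Z=32), Sn⁴⁺ has 46 e⁻ (Z=50), In³⁺ has 46 e⁻ (Z=49), Cd²⁺ has 46 e⁻ (Z=48), Ag⁺ has 46 e⁻ (Z=47). Ge⁴⁺ < Sn⁴⁺ (same group, period 4 vs 5); Sn⁴⁺ < In³⁺ (isoelectronic, higher Z=50 is smaller); In³⁺ < Cd²⁺ (both 46 e⁻, Z=49>48); Cd²⁺ < Ag⁺ (both 46 e⁻, Z=48>47).
The complete sequence is Ge⁴⁺ < Sn⁴⁺ < In³⁺ < Cd²⁺ < Ag⁺. In³⁺ sits at position 3.

3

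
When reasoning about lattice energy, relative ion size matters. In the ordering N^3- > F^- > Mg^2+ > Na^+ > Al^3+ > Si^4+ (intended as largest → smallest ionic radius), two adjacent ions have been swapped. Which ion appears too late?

Na^+

The pair Mg^2+, Na^+ is the wrong way round — they are isoelectronic (10 e⁻) and Mg has more protons than Na (12 vs 11), making Mg^2+ smaller. All other adjacent pairs agree with periodic trends, so Na^+ is the misplaced ion.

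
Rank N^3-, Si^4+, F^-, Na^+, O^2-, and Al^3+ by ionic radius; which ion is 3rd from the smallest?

Na^+

These species are isoelectronic with 10 electrons. The only difference is the number of protons: Si^4+ (Z=14), Al^3+ (Z=13), Na^+ (Z=11), F^- (Z=9), O^2- (Z=8), N^3- (Z=7). The strongest nuclear pull (Si^4+) gives the smallest ion.
That gives Si^4+ < Al^3+ < Na^+ < F^- < O^2- < N^3-. From the smallest end, number 3 is Na^+.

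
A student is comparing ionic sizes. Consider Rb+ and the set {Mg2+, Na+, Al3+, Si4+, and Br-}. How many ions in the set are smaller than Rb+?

Electron counts and nuclear charges: Si4+ (Z=14, 10 e⁻), Al3+ (Z=13, 10 e⁻), Mg2+ (Z=12, 10 e⁻), Na+ (Z=11, 10 e⁻), Rb+ (Z=37, 36 e⁻), Br- (Z=35, 36 e⁻). Si4+ < Al3+ (isoelectronic, higher Z=14 is smaller); Al3+ < Mg2+ (both 10 e⁻, Z=13>12); Mg2+ < Na+ (both 10 e⁻, Z=12>11); Na+ < Rb+ (same group, 2 shells fewer); Rb+ < Br- (isoelectronic, higher Z=37 is smaller).
Ordering all of them (including Rb+) by radius gives Si4+ < Al3+ < Mg2+ < Na+ < Rb+ < Br-. Count: 4.

4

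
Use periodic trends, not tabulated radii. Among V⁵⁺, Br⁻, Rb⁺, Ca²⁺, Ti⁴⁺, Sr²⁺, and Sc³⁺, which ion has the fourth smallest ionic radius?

Ca²⁺

Electron counts and nuclear charges: V⁵⁺ has 18 e⁻ (Z=23), Ti⁴⁺ has 18 e⁻ (Z=22), Sc³⁺ has 18 e⁻ (Z=21), Ca²⁺ has 18 e⁻ (Z=20), Sr²⁺ has 36 e⁻ (Z=38), Rb⁺ has 36 e⁻ (Z=37), Br⁻ has 36 e⁻ (Z=35). V⁵⁺ < Ti⁴⁺ (both 18 e⁻, Z=23>22); Ti⁴⁺ < Sc³⁺ (isoelectronic, higher Z=22 is smaller); Sc³⁺ < Ca²⁺ (both 18 e⁻, Z=21>20); Ca²⁺ < Sr²⁺ (same group, period 4 vs 5); Sr²⁺ < Rb⁺ (both 36 e⁻, Z=38>37); Rb⁺ < Br⁻ (both 36 e⁻, Z=37>35).
Ordering: V⁵⁺ < Ti⁴⁺ < Sc³⁺ < Ca²⁺ < Sr²⁺ < Rb⁺ < Br⁻. The fourth smallest is Ca²⁺.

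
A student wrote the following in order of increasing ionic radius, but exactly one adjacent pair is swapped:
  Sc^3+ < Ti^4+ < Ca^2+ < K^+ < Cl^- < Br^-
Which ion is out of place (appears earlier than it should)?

The pair Sc^3+, Ti^4+ is the wrong way round — Ti^4+ and Sc^3+ share 18 electrons; the higher nuclear charge on Ti (Z=22) contracts it more, so Ti^4+ < Sc^3+. All other adjacent pairs agree with periodic trends, so Sc^3+ is the misplaced ion.

Sc^3+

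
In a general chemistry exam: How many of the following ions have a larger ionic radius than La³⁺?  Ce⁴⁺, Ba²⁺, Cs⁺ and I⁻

3

These species are isoelectronic with 54 electrons. The only difference is the number of protons: Ce⁴⁺ (Z=58), La³⁺ (Z=57), Ba²⁺ (Z=56), Cs⁺ (Z=55), I⁻ (Z=53). The strongest nuclear pull (Ce⁴⁺) gives the smallest ion.
Ordering all of them (including La³⁺) by radius gives Ce⁴⁺ < La³⁺ < Ba²⁺ < Cs⁺ < I⁻. So 3 are larger.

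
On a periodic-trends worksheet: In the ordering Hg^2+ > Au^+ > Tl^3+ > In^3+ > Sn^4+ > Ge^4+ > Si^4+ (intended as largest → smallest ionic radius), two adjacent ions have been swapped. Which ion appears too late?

Check each adjacent pair. Hg^2+ and Au^+ are reversed: both have 78 electrons but Z(Hg)=80 > Z(Au)=79, so Hg^2+ should be the smaller of the two. No other neighbouring pair contradicts the periodic trends, so Au^+ is the ion listed too late.

Au^+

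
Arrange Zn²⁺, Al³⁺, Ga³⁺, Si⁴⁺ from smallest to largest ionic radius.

Si⁴⁺ < Al³⁺ < Ga³⁺ < Zn²⁺

Si⁴⁺ has 10 e⁻ (Z=14), Al³⁺ has 10 e⁻ (Z=13), Ga³⁺ has 28 e⁻ (Z=31), Zn²⁺ has 28 e⁻ (Z=30). Si⁴⁺ < Al³⁺ (both 10 e⁻, Z=14>13); Al³⁺ < Ga³⁺ (same group, period 3 vs 4); Ga³⁺ < Zn²⁺ (both 28 e⁻, Z=31>30).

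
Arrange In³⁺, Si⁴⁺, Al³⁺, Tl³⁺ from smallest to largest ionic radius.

Si⁴⁺ < Al³⁺ < In³⁺ < Tl³⁺

Si⁴⁺ (Z=14, 10 e⁻), Al³⁺ (Z=13, 10 e⁻), In³⁺ (Z=49, 46 e⁻), Tl³⁺ (Z=81, 78 e⁻). Si⁴⁺ < Al³⁺ (isoelectronic, higher Z=14 is smaller); Al³⁺ < In³⁺ (same group, 2 shells fewer); In³⁺ < Tl³⁺ (same group, 1 shell fewer).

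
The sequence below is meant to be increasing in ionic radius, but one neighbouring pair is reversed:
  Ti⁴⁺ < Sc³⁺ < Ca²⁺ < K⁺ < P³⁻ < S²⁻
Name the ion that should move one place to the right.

Check each adjacent pair. P³⁻ and S²⁻ are reversed: S²⁻ and P³⁻ share 18 electrons; the higher nuclear charge on S (Z=16) contracts it more, so S²⁻ < P³⁻. No other neighbouring pair contradicts the periodic trends, so P³⁻ is the ion listed too early.

P³⁻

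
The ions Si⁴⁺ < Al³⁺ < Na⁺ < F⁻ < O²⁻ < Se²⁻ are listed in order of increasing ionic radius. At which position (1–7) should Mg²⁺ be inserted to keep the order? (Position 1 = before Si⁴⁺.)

3

First list Z and electron count for each: Si⁴⁺ has 10 e⁻ (Z=14), Al³⁺ has 10 e⁻ (Z=13), Mg²⁺ has 10 e⁻ (Z=12), Na⁺ has 10 e⁻ (Z=11), F⁻ has 10 e⁻ (Z=9), O²⁻ has 10 e⁻ (Z=8), Se²⁻ has 36 e⁻ (Z=34). Si⁴⁺ < Al³⁺ (both 10 e⁻, Z=14>13); Al³⁺ < Mg²⁺ (both 10 e⁻, Z=13>12); Mg²⁺ < Na⁺ (both 10 e⁻, Z=12>11); Na⁺ < F⁻ (isoelectronic, higher Z=11 is smaller); F⁻ < O²⁻ (isoelectronic, higher Z=9 is smaller); O²⁻ < Se²⁻ (same group, period 2 vs 4).
The complete sequence is Si⁴⁺ < Al³⁺ < Mg²⁺ < Na⁺ < F⁻ < O²⁻ < Se²⁻. Mg²⁺ sits at position 3.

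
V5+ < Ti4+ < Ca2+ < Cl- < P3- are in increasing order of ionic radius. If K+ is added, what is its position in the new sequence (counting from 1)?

Isoelectronic series (18 e⁻ each). Size is set by nuclear charge: more protons means a smaller ion. V5+ (Z=23), Ti4+ (Z=22), Ca2+ (Z=20), K+ (Z=19), Cl- (Z=17), P3- (Z=15).
Putting K+ in gives V5+ < Ti4+ < Ca2+ < K+ < Cl- < P3-; it lands at slot 4.

4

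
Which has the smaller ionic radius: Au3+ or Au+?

These are all Au ions. Removing more electrons (higher positive charge) pulls the remaining electrons in closer, so Au3+ is smallest and Au+ is largest.

Au3+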